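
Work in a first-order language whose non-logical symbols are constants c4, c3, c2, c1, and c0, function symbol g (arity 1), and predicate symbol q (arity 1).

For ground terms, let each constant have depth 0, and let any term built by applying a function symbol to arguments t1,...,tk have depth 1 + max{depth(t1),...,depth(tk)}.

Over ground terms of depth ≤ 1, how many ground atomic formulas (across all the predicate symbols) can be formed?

First count ground terms of depth ≤ 1.
Count level by level. With function symbols g/1, the terms of depth ≤ k are the 5 constants together with each function applied to depth-≤(k−1) tuples, so N_k = 5 + N_{k-1}.
N_0 = 5
N_1 = 5 + 5 = 10
So |H| = 10.
Each predicate of arity r yields |H|^r ground atoms (one per choice of an r-tuple from H):
  q: 10
Total ground atoms: 10.

10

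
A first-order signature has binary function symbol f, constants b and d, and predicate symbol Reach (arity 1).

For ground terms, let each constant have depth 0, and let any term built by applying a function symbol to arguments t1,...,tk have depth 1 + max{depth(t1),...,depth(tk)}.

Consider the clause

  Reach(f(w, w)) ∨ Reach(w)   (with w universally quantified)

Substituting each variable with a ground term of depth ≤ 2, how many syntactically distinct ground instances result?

Ground terms of depth ≤ 2:
  Count level by level. With function symbols f/2, the terms of depth ≤ k are the 2 constants together with each function applied to depth-≤(k−1) tuples, so N_k = 2 + N_{k-1}^2.
  N_0 = 2
  N_1 = 2 + 2^2 = 6
  N_2 = 2 + 6^2 = 38
So there are 38 ground terms available for substitution.
The variable w ranges independently over the available ground terms, and distinct assignments produce distinct instances.
Number of ground instances = 38.

38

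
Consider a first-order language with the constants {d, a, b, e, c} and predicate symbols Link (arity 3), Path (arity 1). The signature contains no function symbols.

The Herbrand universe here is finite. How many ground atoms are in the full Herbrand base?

With no function symbols, the Herbrand universe is just the 5 constants.
Ground atoms per predicate: Link: 5^3 = 125, Path: 5.
Herbrand base size = 125 + 5 = 130.

130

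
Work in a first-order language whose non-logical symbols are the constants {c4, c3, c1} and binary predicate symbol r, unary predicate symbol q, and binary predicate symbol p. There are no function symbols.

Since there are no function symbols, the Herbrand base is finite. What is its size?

With no function symbols, the Herbrand universe is just the 3 constants.
Ground atoms per predicate: r: 3^2 = 9, q: 3, p: 3^2 = 9.
Herbrand base size = 9 + 3 + 9 = 21.

21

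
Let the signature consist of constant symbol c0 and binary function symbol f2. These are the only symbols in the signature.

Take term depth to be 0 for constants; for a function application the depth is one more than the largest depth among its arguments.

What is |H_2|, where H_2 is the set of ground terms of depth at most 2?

5

Let N_k = |{terms of depth ≤ k}|. Then N_0 = 1 and N_k = 1 + N_{k-1}^2 for k ≥ 1 (one summand per function symbol, arity giving the exponent).
N_0 = 1
N_1 = 1 + 1^2 = 2
N_2 = 1 + 2^2 = 5
Explicitly: c0, f2(c0, c0), f2(c0, f2(c0, c0)), f2(f2(c0, c0), c0), f2(f2(c0, c0), f2(c0, c0)).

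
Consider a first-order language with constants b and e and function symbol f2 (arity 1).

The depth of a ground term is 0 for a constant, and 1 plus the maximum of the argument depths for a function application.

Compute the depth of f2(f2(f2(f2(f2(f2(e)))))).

depth(f2(e)) = 1 + depth(e) = 1 + 0 = 1
depth(f2(f2(e))) = 1 + depth(f2(e)) = 1 + 1 = 2
depth(f2(f2(f2(e)))) = 1 + depth(f2(f2(e))) = 1 + 2 = 3
depth(f2(f2(f2(f2(e))))) = 1 + depth(f2(f2(f2(e)))) = 1 + 3 = 4
depth(f2(f2(f2(f2(f2(e)))))) = 1 + depth(f2(f2(f2(f2(e))))) = 1 + 4 = 5
depth(f2(f2(f2(f2(f2(f2(e))))))) = 1 + depth(f2(f2(f2(f2(f2(e)))))) = 1 + 5 = 6

6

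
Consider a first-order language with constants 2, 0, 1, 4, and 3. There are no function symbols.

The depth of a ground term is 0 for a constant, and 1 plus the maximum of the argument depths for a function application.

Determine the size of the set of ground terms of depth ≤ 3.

With no function symbols every ground term is a constant, so there are exactly 5 ground terms at every depth bound.
N_0 = 5
N_1 = 5
N_2 = 5
N_3 = 5

5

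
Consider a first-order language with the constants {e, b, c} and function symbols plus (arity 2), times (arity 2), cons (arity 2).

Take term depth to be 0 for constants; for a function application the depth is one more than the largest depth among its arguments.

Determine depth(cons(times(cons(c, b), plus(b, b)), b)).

3

depth(cons(c, b)) = 1 + max(0, 0) = 1
depth(plus(b, b)) = 1 + max(0, 0) = 1
depth(times(cons(c, b), plus(b, b))) = 1 + max(1, 1) = 2
depth(cons(times(cons(c, b), plus(b, b)), b)) = 1 + max(2, 0) = 3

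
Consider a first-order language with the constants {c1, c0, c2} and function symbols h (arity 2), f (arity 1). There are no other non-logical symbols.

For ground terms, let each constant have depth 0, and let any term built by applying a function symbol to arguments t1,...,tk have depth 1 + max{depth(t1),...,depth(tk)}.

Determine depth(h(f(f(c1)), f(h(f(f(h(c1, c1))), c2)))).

depth(f(c1)) = 1 + depth(c1) = 1 + 0 = 1
depth(f(f(c1))) = 1 + depth(f(c1)) = 1 + 1 = 2
depth(h(c1, c1)) = 1 + max(0, 0) = 1
depth(f(h(c1, c1))) = 1 + depth(h(c1, c1)) = 1 + 1 = 2
depth(f(f(h(c1, c1)))) = 1 + depth(f(h(c1, c1))) = 1 + 2 = 3
depth(h(f(f(h(c1, c1))), c2)) = 1 + max(3, 0) = 4
depth(f(h(f(f(h(c1, c1))), c2))) = 1 + depth(h(f(f(h(c1, c1))), c2)) = 1 + 4 = 5
depth(h(f(f(c1)), f(h(f(f(h(c1, c1))), c2)))) = 1 + max(2, 5) = 6

6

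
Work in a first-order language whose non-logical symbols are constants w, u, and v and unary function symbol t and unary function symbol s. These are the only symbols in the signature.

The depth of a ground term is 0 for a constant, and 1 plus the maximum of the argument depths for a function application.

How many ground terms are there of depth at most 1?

9

Count level by level. With function symbols t/1, s/1, the terms of depth ≤ k are the 3 constants together with each function applied to depth-≤(k−1) tuples, so N_k = 3 + N_{k-1} + N_{k-1}.
N_0 = 3
N_1 = 3 + 3 + 3 = 9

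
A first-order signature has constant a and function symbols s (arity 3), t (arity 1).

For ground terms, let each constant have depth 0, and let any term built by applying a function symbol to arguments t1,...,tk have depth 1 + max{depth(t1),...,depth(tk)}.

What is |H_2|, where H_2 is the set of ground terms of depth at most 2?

31

Count level by level. With function symbols s/3, t/1, the terms of depth ≤ k are the 1 constant together with each function applied to depth-≤(k−1) tuples, so N_k = 1 + N_{k-1}^3 + N_{k-1}.
N_0 = 1
N_1 = 1 + 1^3 + 1 = 3
N_2 = 1 + 3^3 + 3 = 31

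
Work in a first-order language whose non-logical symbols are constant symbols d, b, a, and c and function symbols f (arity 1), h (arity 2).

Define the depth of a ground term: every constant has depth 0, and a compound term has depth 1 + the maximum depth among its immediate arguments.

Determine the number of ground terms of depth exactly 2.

580

Count level by level. With function symbols f/1, h/2, the terms of depth ≤ k are the 4 constants together with each function applied to depth-≤(k−1) tuples, so N_k = 4 + N_{k-1} + N_{k-1}^2.
N_0 = 4
N_1 = 4 + 4 + 4^2 = 24
N_2 = 4 + 24 + 24^2 = 604
Terms of depth exactly 2: N_2 − N_1 = 604 − 24 = 580.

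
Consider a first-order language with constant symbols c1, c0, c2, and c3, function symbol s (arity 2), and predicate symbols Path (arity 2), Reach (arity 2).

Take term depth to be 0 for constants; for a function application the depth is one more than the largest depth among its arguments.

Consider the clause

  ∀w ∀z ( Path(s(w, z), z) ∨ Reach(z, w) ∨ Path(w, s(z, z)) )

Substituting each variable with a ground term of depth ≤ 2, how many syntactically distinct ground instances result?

Ground terms of depth ≤ 2:
  Let N_k count ground terms of depth at most k. Each non-constant term of depth ≤ k is some function symbol applied to depth-≤(k−1) arguments, giving N_k = 4 + N_{k-1}^2.
  N_0 = 4
  N_1 = 4 + 4^2 = 20
  N_2 = 4 + 20^2 = 404
So there are 404 ground terms available for substitution.
The clause has 2 distinct variables (w, z), each appearing in the body. In the free term algebra distinct substitutions yield syntactically distinct ground instances.
Number of ground instances = 404^2 = 163216.

163216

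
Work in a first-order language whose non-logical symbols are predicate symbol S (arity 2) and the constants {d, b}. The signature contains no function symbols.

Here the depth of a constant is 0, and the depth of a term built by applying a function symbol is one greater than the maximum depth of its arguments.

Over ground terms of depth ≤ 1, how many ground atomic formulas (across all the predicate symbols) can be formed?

4

First count ground terms of depth ≤ 1.
With no function symbols every ground term is a constant, so there are exactly 2 ground terms at every depth bound.
N_0 = 2
N_1 = 2
So |H| = 2.
Ground atoms are formed by filling each argument slot of a predicate with a term from H, so an r-ary predicate gives |H|^r atoms:
  S: 2^2 = 4
Total ground atoms: 4.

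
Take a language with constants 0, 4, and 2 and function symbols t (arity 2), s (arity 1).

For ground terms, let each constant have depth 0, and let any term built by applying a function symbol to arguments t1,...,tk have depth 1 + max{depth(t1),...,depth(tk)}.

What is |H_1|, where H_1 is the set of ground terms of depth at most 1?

15

Count level by level. With function symbols t/2, s/1, the terms of depth ≤ k are the 3 constants together with each function applied to depth-≤(k−1) tuples, so N_k = 3 + N_{k-1}^2 + N_{k-1}.
N_0 = 3
N_1 = 3 + 3^2 + 3 = 15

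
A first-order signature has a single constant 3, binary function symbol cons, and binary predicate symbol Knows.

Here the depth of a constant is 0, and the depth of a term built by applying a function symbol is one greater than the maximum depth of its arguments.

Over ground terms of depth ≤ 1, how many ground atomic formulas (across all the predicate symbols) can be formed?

First count ground terms of depth ≤ 1.
Let N_k count ground terms of depth at most k. Each non-constant term of depth ≤ k is some function symbol applied to depth-≤(k−1) arguments, giving N_k = 1 + N_{k-1}^2.
N_0 = 1
N_1 = 1 + 1^2 = 2
So |H| = 2.
Each predicate of arity r yields |H|^r ground atoms (one per choice of an r-tuple from H):
  Knows: 2^2 = 4
Total ground atoms: 4.

4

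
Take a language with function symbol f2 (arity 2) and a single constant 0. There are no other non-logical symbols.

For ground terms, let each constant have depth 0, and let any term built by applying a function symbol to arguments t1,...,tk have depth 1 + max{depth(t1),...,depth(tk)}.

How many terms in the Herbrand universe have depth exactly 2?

3

Let N_k = |{terms of depth ≤ k}|. Then N_0 = 1 and N_k = 1 + N_{k-1}^2 for k ≥ 1 (one summand per function symbol, arity giving the exponent).
N_0 = 1
N_1 = 1 + 1^2 = 2
N_2 = 1 + 2^2 = 5
Terms of depth exactly 2: N_2 − N_1 = 5 − 2 = 3.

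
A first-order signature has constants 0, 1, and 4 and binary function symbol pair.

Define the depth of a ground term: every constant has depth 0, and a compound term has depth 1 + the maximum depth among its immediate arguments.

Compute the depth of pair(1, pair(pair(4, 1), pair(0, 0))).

3

depth(pair(4, 1)) = 1 + max(0, 0) = 1
depth(pair(0, 0)) = 1 + max(0, 0) = 1
depth(pair(pair(4, 1), pair(0, 0))) = 1 + max(1, 1) = 2
depth(pair(1, pair(pair(4, 1), pair(0, 0)))) = 1 + max(0, 2) = 3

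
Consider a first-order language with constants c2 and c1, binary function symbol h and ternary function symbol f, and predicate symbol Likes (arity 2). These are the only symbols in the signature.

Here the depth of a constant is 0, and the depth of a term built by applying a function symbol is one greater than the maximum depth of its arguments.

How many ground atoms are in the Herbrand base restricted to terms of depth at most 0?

4

First count ground terms of depth ≤ 0.
Let N_k count ground terms of depth at most k. Each non-constant term of depth ≤ k is some function symbol applied to depth-≤(k−1) arguments, giving N_k = 2 + N_{k-1}^2 + N_{k-1}^3.
N_0 = 2
Explicitly: c2, c1.
So |H| = 2.
Ground atoms are formed by filling each argument slot of a predicate with a term from H, so an r-ary predicate gives |H|^r atoms:
  Likes: 2^2 = 4
Total ground atoms: 4.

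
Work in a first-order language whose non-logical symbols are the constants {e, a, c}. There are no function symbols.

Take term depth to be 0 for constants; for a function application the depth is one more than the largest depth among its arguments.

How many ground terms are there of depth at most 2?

With no function symbols every ground term is a constant, so there are exactly 3 ground terms at every depth bound.
N_0 = 3
N_1 = 3
N_2 = 3
Explicitly: e, a, c.

3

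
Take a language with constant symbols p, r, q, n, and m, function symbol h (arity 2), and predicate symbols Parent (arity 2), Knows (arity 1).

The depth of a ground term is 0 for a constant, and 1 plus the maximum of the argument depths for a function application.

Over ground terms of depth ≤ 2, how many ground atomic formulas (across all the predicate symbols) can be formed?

819930

First count ground terms of depth ≤ 2.
Let N_k = |{terms of depth ≤ k}|. Then N_0 = 5 and N_k = 5 + N_{k-1}^2 for k ≥ 1 (one summand per function symbol, arity giving the exponent).
N_0 = 5
N_1 = 5 + 5^2 = 30
N_2 = 5 + 30^2 = 905
So |H| = 905.
Each predicate of arity r yields |H|^r ground atoms (one per choice of an r-tuple from H):
  Parent: 905^2 = 819025;  Knows: 905
Total ground atoms: 819025 + 905 = 819930.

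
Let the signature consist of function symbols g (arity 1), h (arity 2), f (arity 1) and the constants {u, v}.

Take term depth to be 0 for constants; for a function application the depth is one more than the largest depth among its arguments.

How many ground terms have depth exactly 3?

Let N_k count ground terms of depth at most k. Each non-constant term of depth ≤ k is some function symbol applied to depth-≤(k−1) arguments, giving N_k = 2 + N_{k-1} + N_{k-1}^2 + N_{k-1}.
N_0 = 2
N_1 = 2 + 2 + 2^2 + 2 = 10
N_2 = 2 + 10 + 10^2 + 10 = 122
N_3 = 2 + 122 + 122^2 + 122 = 15130
Terms of depth exactly 3: N_3 − N_2 = 15130 − 122 = 15008.

15008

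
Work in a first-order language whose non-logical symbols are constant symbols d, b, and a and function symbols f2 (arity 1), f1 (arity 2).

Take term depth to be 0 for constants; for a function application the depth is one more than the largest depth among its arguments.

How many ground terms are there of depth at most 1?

Write N_k for the number of ground terms of depth ≤ k. A term of depth ≤ k is either a constant or a function symbol applied to arguments of depth ≤ k−1, so N_k = 3 + N_{k-1} + N_{k-1}^2.
N_0 = 3
N_1 = 3 + 3 + 3^2 = 15

15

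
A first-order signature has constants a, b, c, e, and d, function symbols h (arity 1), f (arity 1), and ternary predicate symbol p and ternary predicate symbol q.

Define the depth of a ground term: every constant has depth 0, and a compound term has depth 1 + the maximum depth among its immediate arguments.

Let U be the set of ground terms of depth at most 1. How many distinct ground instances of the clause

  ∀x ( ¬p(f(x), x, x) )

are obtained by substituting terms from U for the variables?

15

Ground terms of depth ≤ 1:
  Count level by level. With function symbols h/1, f/1, the terms of depth ≤ k are the 5 constants together with each function applied to depth-≤(k−1) tuples, so N_k = 5 + N_{k-1} + N_{k-1}.
  N_0 = 5
  N_1 = 5 + 5 + 5 = 15
So there are 15 ground terms available for substitution.
The clause has 1 distinct variable (x), which appears in the body. In the free term algebra distinct substitutions yield syntactically distinct ground instances.
Number of ground instances = 15.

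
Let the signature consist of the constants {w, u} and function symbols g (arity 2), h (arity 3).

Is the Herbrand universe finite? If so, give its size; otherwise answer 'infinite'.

infinite

The signature has at least one function symbol (g, arity 2) and at least one constant (w).
Iterating g gives infinitely many distinct ground terms: w, g(w, w), g(g(w, w), g(w, w)), ...
So the Herbrand universe is infinite.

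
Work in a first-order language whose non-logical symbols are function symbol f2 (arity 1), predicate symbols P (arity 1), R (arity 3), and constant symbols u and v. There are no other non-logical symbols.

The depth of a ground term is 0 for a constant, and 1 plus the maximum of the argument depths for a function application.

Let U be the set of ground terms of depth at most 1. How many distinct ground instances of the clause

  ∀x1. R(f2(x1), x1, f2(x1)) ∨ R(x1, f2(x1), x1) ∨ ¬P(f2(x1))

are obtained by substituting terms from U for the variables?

Ground terms of depth ≤ 1:
  Count level by level. With function symbols f2/1, the terms of depth ≤ k are the 2 constants together with each function applied to depth-≤(k−1) tuples, so N_k = 2 + N_{k-1}.
  N_0 = 2
  N_1 = 2 + 2 = 4
So there are 4 ground terms available for substitution.
The variable x1 ranges independently over the available ground terms, and distinct assignments produce distinct instances.
Number of ground instances = 4.

4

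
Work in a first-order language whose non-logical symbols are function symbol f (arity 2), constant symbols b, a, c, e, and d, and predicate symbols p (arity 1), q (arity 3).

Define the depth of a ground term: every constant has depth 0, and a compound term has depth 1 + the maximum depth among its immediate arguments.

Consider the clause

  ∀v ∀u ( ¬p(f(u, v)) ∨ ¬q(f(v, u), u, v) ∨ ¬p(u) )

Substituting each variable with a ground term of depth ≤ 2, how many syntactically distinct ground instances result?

Ground terms of depth ≤ 2:
  Write N_k for the number of ground terms of depth ≤ k. A term of depth ≤ k is either a constant or a function symbol applied to arguments of depth ≤ k−1, so N_k = 5 + N_{k-1}^2.
  N_0 = 5
  N_1 = 5 + 5^2 = 30
  N_2 = 5 + 30^2 = 905
So there are 905 ground terms available for substitution.
There are 2 variables to instantiate (v, u), each occurring in at least one literal, so different choices give different ground instances.
Number of ground instances = 905^2 = 819025.

819025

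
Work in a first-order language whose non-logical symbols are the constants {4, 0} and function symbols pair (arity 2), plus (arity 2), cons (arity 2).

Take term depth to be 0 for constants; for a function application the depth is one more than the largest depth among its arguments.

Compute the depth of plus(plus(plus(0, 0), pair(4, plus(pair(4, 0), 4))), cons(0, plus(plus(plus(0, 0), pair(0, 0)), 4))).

depth(plus(0, 0)) = 1 + max(0, 0) = 1
depth(pair(4, 0)) = 1 + max(0, 0) = 1
depth(plus(pair(4, 0), 4)) = 1 + max(1, 0) = 2
depth(pair(4, plus(pair(4, 0), 4))) = 1 + max(0, 2) = 3
depth(plus(plus(0, 0), pair(4, plus(pair(4, 0), 4)))) = 1 + max(1, 3) = 4
depth(pair(0, 0)) = 1 + max(0, 0) = 1
depth(plus(plus(0, 0), pair(0, 0))) = 1 + max(1, 1) = 2
depth(plus(plus(plus(0, 0), pair(0, 0)), 4)) = 1 + max(2, 0) = 3
depth(cons(0, plus(plus(plus(0, 0), pair(0, 0)), 4))) = 1 + max(0, 3) = 4
depth(plus(plus(plus(0, 0), pair(4, plus(pair(4, 0), 4))), cons(0, plus(plus(plus(0, 0), pair(0, 0)), 4)))) = 1 + max(4, 4) = 5

5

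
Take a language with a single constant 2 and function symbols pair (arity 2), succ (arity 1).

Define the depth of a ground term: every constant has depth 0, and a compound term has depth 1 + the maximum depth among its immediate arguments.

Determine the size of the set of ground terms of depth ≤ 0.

Count level by level. With function symbols pair/2, succ/1, the terms of depth ≤ k are the 1 constant together with each function applied to depth-≤(k−1) tuples, so N_k = 1 + N_{k-1}^2 + N_{k-1}.
N_0 = 1
Explicitly: 2.

1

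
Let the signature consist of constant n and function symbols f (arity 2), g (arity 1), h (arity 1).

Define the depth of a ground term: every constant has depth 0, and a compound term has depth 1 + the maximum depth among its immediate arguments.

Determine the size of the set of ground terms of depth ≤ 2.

Let N_k count ground terms of depth at most k. Each non-constant term of depth ≤ k is some function symbol applied to depth-≤(k−1) arguments, giving N_k = 1 + N_{k-1}^2 + N_{k-1} + N_{k-1}.
N_0 = 1
N_1 = 1 + 1^2 + 1 + 1 = 4
N_2 = 1 + 4^2 + 4 + 4 = 25

25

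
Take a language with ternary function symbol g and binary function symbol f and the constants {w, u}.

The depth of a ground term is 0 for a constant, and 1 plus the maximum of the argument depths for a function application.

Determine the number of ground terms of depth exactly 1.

12

If N_k denotes the number of depth-≤k ground terms, the 2 constants give N_0 = 2, and each function symbol of arity r contributes N_{k-1}^r new terms at level k: N_k = 2 + N_{k-1}^3 + N_{k-1}^2.
N_0 = 2
N_1 = 2 + 2^3 + 2^2 = 14
Terms of depth exactly 1: N_1 − N_0 = 14 − 2 = 12.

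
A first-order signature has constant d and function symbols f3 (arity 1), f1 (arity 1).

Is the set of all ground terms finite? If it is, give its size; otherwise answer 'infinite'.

The signature has at least one function symbol (f3, arity 1) and at least one constant (d).
Iterating f3 gives infinitely many distinct ground terms: d, f3(d), f3(f3(d)), ...
So the Herbrand universe is infinite.

infinite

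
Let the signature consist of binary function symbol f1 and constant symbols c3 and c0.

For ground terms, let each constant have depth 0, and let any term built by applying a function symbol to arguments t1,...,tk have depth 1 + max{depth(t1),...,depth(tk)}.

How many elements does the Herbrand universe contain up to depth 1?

Write N_k for the number of ground terms of depth ≤ k. A term of depth ≤ k is either a constant or a function symbol applied to arguments of depth ≤ k−1, so N_k = 2 + N_{k-1}^2.
N_0 = 2
N_1 = 2 + 2^2 = 6

6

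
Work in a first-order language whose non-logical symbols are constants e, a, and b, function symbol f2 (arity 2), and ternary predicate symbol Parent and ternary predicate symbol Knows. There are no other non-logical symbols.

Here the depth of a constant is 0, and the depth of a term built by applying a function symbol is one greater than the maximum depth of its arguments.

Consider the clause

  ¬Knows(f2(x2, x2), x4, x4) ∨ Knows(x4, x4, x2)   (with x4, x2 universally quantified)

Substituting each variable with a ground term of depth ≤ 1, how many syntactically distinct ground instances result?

144

Ground terms of depth ≤ 1:
  Count level by level. With function symbols f2/2, the terms of depth ≤ k are the 3 constants together with each function applied to depth-≤(k−1) tuples, so N_k = 3 + N_{k-1}^2.
  N_0 = 3
  N_1 = 3 + 3^2 = 12
So there are 12 ground terms available for substitution.
Each of x4, x2 ranges independently over the available ground terms, and distinct assignments produce distinct instances.
Number of ground instances = 12^2 = 144.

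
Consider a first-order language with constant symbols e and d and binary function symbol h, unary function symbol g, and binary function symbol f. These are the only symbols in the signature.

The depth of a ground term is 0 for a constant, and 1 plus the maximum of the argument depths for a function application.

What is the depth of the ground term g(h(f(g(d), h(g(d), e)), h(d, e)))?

depth(g(d)) = 1 + depth(d) = 1 + 0 = 1
depth(h(g(d), e)) = 1 + max(1, 0) = 2
depth(f(g(d), h(g(d), e))) = 1 + max(1, 2) = 3
depth(h(d, e)) = 1 + max(0, 0) = 1
depth(h(f(g(d), h(g(d), e)), h(d, e))) = 1 + max(3, 1) = 4
depth(g(h(f(g(d), h(g(d), e)), h(d, e)))) = 1 + depth(h(f(g(d), h(g(d), e)), h(d, e))) = 1 + 4 = 5

5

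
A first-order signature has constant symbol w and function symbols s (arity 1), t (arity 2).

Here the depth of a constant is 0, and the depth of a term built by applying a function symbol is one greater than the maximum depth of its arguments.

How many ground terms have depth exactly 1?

2

Write N_k for the number of ground terms of depth ≤ k. A term of depth ≤ k is either a constant or a function symbol applied to arguments of depth ≤ k−1, so N_k = 1 + N_{k-1} + N_{k-1}^2.
N_0 = 1
N_1 = 1 + 1 + 1^2 = 3
Terms of depth exactly 1: N_1 − N_0 = 3 − 1 = 2.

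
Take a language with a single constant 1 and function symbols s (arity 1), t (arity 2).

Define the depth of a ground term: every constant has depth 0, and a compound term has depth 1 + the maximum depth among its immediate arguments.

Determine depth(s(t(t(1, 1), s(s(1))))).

depth(t(1, 1)) = 1 + max(0, 0) = 1
depth(s(1)) = 1 + depth(1) = 1 + 0 = 1
depth(s(s(1))) = 1 + depth(s(1)) = 1 + 1 = 2
depth(t(t(1, 1), s(s(1)))) = 1 + max(1, 2) = 3
depth(s(t(t(1, 1), s(s(1))))) = 1 + depth(t(t(1, 1), s(s(1)))) = 1 + 3 = 4

4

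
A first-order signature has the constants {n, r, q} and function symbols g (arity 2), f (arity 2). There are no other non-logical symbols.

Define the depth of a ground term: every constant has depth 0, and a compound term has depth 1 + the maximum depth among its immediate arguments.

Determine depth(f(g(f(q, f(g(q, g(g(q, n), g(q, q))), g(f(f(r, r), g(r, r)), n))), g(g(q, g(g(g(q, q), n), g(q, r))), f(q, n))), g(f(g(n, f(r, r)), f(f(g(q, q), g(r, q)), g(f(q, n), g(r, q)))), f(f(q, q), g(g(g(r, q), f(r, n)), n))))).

7

depth(g(q, n)) = 1 + max(0, 0) = 1
depth(g(q, q)) = 1 + max(0, 0) = 1
depth(g(g(q, n), g(q, q))) = 1 + max(1, 1) = 2
depth(g(q, g(g(q, n), g(q, q)))) = 1 + max(0, 2) = 3
depth(f(r, r)) = 1 + max(0, 0) = 1
depth(g(r, r)) = 1 + max(0, 0) = 1
depth(f(f(r, r), g(r, r))) = 1 + max(1, 1) = 2
depth(g(f(f(r, r), g(r, r)), n)) = 1 + max(2, 0) = 3
depth(f(g(q, g(g(q, n), g(q, q))), g(f(f(r, r), g(r, r)), n))) = 1 + max(3, 3) = 4
depth(f(q, f(g(q, g(g(q, n), g(q, q))), g(f(f(r, r), g(r, r)), n)))) = 1 + max(0, 4) = 5
depth(g(g(q, q), n)) = 1 + max(1, 0) = 2
depth(g(q, r)) = 1 + max(0, 0) = 1
depth(g(g(g(q, q), n), g(q, r))) = 1 + max(2, 1) = 3
depth(g(q, g(g(g(q, q), n), g(q, r)))) = 1 + max(0, 3) = 4
depth(f(q, n)) = 1 + max(0, 0) = 1
depth(g(g(q, g(g(g(q, q), n), g(q, r))), f(q, n))) = 1 + max(4, 1) = 5
depth(g(f(q, f(g(q, g(g(q, n), g(q, q))), g(f(f(r, r), g(r, r)), n))), g(g(q, g(g(g(q, q), n), g(q, r))), f(q, n)))) = 1 + max(5, 5) = 6
depth(g(n, f(r, r))) = 1 + max(0, 1) = 2
depth(g(r, q)) = 1 + max(0, 0) = 1
depth(f(g(q, q), g(r, q))) = 1 + max(1, 1) = 2
depth(g(f(q, n), g(r, q))) = 1 + max(1, 1) = 2
depth(f(f(g(q, q), g(r, q)), g(f(q, n), g(r, q)))) = 1 + max(2, 2) = 3
depth(f(g(n, f(r, r)), f(f(g(q, q), g(r, q)), g(f(q, n), g(r, q))))) = 1 + max(2, 3) = 4
depth(f(q, q)) = 1 + max(0, 0) = 1
depth(f(r, n)) = 1 + max(0, 0) = 1
depth(g(g(r, q), f(r, n))) = 1 + max(1, 1) = 2
depth(g(g(g(r, q), f(r, n)), n)) = 1 + max(2, 0) = 3
depth(f(f(q, q), g(g(g(r, q), f(r, n)), n))) = 1 + max(1, 3) = 4
depth(g(f(g(n, f(r, r)), f(f(g(q, q), g(r, q)), g(f(q, n), g(r, q)))), f(f(q, q), g(g(g(r, q), f(r, n)), n)))) = 1 + max(4, 4) = 5
depth(f(g(f(q, f(g(q, g(g(q, n), g(q, q))), g(f(f(r, r), g(r, r)), n))), g(g(q, g(g(g(q, q), n), g(q, r))), f(q, n))), g(f(g(n, f(r, r)), f(f(g(q, q), g(r, q)), g(f(q, n), g(r, q)))), f(f(q, q), g(g(g(r, q), f(r, n)), n))))) = 1 + max(6, 5) = 7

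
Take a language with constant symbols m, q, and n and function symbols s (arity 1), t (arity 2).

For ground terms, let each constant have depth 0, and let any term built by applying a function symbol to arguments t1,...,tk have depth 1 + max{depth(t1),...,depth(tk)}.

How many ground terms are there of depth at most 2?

Write N_k for the number of ground terms of depth ≤ k. A term of depth ≤ k is either a constant or a function symbol applied to arguments of depth ≤ k−1, so N_k = 3 + N_{k-1} + N_{k-1}^2.
N_0 = 3
N_1 = 3 + 3 + 3^2 = 15
N_2 = 3 + 15 + 15^2 = 243

243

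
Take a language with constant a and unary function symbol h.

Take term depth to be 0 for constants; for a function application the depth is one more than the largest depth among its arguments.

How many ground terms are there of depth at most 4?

Let N_k count ground terms of depth at most k. Each non-constant term of depth ≤ k is some function symbol applied to depth-≤(k−1) arguments, giving N_k = 1 + N_{k-1}.
N_0 = 1
N_1 = 1 + 1 = 2
N_2 = 1 + 2 = 3
N_3 = 1 + 3 = 4
N_4 = 1 + 4 = 5
Explicitly: a, h(a), h(h(a)), h(h(h(a))), h(h(h(h(a)))).

5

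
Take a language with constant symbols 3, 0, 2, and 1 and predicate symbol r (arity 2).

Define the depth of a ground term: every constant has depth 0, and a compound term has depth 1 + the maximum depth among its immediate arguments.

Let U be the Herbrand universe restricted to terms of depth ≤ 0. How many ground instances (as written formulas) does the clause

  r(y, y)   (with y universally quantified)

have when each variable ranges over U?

4

Ground terms of depth ≤ 0:
  With no function symbols every ground term is a constant, so there are exactly 4 ground terms at every depth bound.
  N_0 = 4
  Explicitly: 3, 0, 2, 1.
So there are 4 ground terms available for substitution.
The clause has 1 distinct variable (y), which appears in the body. In the free term algebra distinct substitutions yield syntactically distinct ground instances.
Number of ground instances = 4.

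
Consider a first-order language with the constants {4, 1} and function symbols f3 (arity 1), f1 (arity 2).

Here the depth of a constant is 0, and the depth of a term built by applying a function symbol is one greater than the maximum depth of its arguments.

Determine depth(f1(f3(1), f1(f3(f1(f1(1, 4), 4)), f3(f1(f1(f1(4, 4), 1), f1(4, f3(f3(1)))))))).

depth(f3(1)) = 1 + depth(1) = 1 + 0 = 1
depth(f1(1, 4)) = 1 + max(0, 0) = 1
depth(f1(f1(1, 4), 4)) = 1 + max(1, 0) = 2
depth(f3(f1(f1(1, 4), 4))) = 1 + depth(f1(f1(1, 4), 4)) = 1 + 2 = 3
depth(f1(4, 4)) = 1 + max(0, 0) = 1
depth(f1(f1(4, 4), 1)) = 1 + max(1, 0) = 2
depth(f3(f3(1))) = 1 + depth(f3(1)) = 1 + 1 = 2
depth(f1(4, f3(f3(1)))) = 1 + max(0, 2) = 3
depth(f1(f1(f1(4, 4), 1), f1(4, f3(f3(1))))) = 1 + max(2, 3) = 4
depth(f3(f1(f1(f1(4, 4), 1), f1(4, f3(f3(1)))))) = 1 + depth(f1(f1(f1(4, 4), 1), f1(4, f3(f3(1))))) = 1 + 4 = 5
depth(f1(f3(f1(f1(1, 4), 4)), f3(f1(f1(f1(4, 4), 1), f1(4, f3(f3(1))))))) = 1 + max(3, 5) = 6
depth(f1(f3(1), f1(f3(f1(f1(1, 4), 4)), f3(f1(f1(f1(4, 4), 1), f1(4, f3(f3(1)))))))) = 1 + max(1, 6) = 7

7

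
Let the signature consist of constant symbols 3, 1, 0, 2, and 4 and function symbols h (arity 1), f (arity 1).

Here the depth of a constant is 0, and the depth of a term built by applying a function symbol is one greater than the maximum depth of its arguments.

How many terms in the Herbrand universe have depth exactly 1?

10

Count level by level. With function symbols h/1, f/1, the terms of depth ≤ k are the 5 constants together with each function applied to depth-≤(k−1) tuples, so N_k = 5 + N_{k-1} + N_{k-1}.
N_0 = 5
N_1 = 5 + 5 + 5 = 15
Terms of depth exactly 1: N_1 − N_0 = 15 − 5 = 10.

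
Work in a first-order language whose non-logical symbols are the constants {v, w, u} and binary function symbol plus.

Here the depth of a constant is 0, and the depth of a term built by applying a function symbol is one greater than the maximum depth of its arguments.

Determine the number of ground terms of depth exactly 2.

135

Let N_k count ground terms of depth at most k. Each non-constant term of depth ≤ k is some function symbol applied to depth-≤(k−1) arguments, giving N_k = 3 + N_{k-1}^2.
N_0 = 3
N_1 = 3 + 3^2 = 12
N_2 = 3 + 12^2 = 147
Terms of depth exactly 2: N_2 − N_1 = 147 − 12 = 135.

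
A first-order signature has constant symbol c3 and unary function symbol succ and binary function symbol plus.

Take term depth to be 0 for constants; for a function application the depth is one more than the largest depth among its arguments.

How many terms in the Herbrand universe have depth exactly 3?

170

Write N_k for the number of ground terms of depth ≤ k. A term of depth ≤ k is either a constant or a function symbol applied to arguments of depth ≤ k−1, so N_k = 1 + N_{k-1} + N_{k-1}^2.
N_0 = 1
N_1 = 1 + 1 + 1^2 = 3
N_2 = 1 + 3 + 3^2 = 13
N_3 = 1 + 13 + 13^2 = 183
Terms of depth exactly 3: N_3 − N_2 = 183 − 13 = 170.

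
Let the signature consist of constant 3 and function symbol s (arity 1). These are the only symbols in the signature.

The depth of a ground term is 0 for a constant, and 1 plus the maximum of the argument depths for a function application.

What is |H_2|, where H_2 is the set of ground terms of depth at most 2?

Let N_k count ground terms of depth at most k. Each non-constant term of depth ≤ k is some function symbol applied to depth-≤(k−1) arguments, giving N_k = 1 + N_{k-1}.
N_0 = 1
N_1 = 1 + 1 = 2
N_2 = 1 + 2 = 3
Explicitly: 3, s(3), s(s(3)).

3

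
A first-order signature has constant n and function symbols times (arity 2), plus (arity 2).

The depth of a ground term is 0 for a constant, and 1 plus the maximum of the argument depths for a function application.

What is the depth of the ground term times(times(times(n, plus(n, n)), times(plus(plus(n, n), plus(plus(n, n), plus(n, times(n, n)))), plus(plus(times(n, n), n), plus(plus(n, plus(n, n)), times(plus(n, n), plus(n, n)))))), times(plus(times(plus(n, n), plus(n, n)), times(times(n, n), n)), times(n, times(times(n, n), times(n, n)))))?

7

depth(plus(n, n)) = 1 + max(0, 0) = 1
depth(times(n, plus(n, n))) = 1 + max(0, 1) = 2
depth(times(n, n)) = 1 + max(0, 0) = 1
depth(plus(n, times(n, n))) = 1 + max(0, 1) = 2
depth(plus(plus(n, n), plus(n, times(n, n)))) = 1 + max(1, 2) = 3
depth(plus(plus(n, n), plus(plus(n, n), plus(n, times(n, n))))) = 1 + max(1, 3) = 4
depth(plus(times(n, n), n)) = 1 + max(1, 0) = 2
depth(plus(n, plus(n, n))) = 1 + max(0, 1) = 2
depth(times(plus(n, n), plus(n, n))) = 1 + max(1, 1) = 2
depth(plus(plus(n, plus(n, n)), times(plus(n, n), plus(n, n)))) = 1 + max(2, 2) = 3
depth(plus(plus(times(n, n), n), plus(plus(n, plus(n, n)), times(plus(n, n), plus(n, n))))) = 1 + max(2, 3) = 4
depth(times(plus(plus(n, n), plus(plus(n, n), plus(n, times(n, n)))), plus(plus(times(n, n), n), plus(plus(n, plus(n, n)), times(plus(n, n), plus(n, n)))))) = 1 + max(4, 4) = 5
depth(times(times(n, plus(n, n)), times(plus(plus(n, n), plus(plus(n, n), plus(n, times(n, n)))), plus(plus(times(n, n), n), plus(plus(n, plus(n, n)), times(plus(n, n), plus(n, n))))))) = 1 + max(2, 5) = 6
depth(times(times(n, n), n)) = 1 + max(1, 0) = 2
depth(plus(times(plus(n, n), plus(n, n)), times(times(n, n), n))) = 1 + max(2, 2) = 3
depth(times(times(n, n), times(n, n))) = 1 + max(1, 1) = 2
depth(times(n, times(times(n, n), times(n, n)))) = 1 + max(0, 2) = 3
depth(times(plus(times(plus(n, n), plus(n, n)), times(times(n, n), n)), times(n, times(times(n, n), times(n, n))))) = 1 + max(3, 3) = 4
depth(times(times(times(n, plus(n, n)), times(plus(plus(n, n), plus(plus(n, n), plus(n, times(n, n)))), plus(plus(times(n, n), n), plus(plus(n, plus(n, n)), times(plus(n, n), plus(n, n)))))), times(plus(times(plus(n, n), plus(n, n)), times(times(n, n), n)), times(n, times(times(n, n), times(n, n)))))) = 1 + max(6, 4) = 7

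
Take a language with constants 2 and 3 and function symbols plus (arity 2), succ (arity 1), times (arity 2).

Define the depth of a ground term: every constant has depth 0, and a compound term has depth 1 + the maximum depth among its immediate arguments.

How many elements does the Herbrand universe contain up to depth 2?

If N_k denotes the number of depth-≤k ground terms, the 2 constants give N_0 = 2, and each function symbol of arity r contributes N_{k-1}^r new terms at level k: N_k = 2 + N_{k-1}^2 + N_{k-1} + N_{k-1}^2.
N_0 = 2
N_1 = 2 + 2^2 + 2 + 2^2 = 12
N_2 = 2 + 12^2 + 12 + 12^2 = 302

302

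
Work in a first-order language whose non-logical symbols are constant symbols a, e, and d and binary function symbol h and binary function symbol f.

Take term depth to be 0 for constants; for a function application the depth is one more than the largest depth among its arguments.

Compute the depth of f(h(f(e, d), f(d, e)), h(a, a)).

depth(f(e, d)) = 1 + max(0, 0) = 1
depth(f(d, e)) = 1 + max(0, 0) = 1
depth(h(f(e, d), f(d, e))) = 1 + max(1, 1) = 2
depth(h(a, a)) = 1 + max(0, 0) = 1
depth(f(h(f(e, d), f(d, e)), h(a, a))) = 1 + max(2, 1) = 3

3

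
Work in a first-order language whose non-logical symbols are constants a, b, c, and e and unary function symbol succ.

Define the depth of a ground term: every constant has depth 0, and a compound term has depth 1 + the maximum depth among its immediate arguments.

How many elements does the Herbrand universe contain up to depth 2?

12

Let N_k = |{terms of depth ≤ k}|. Then N_0 = 4 and N_k = 4 + N_{k-1} for k ≥ 1 (one summand per function symbol, arity giving the exponent).
N_0 = 4
N_1 = 4 + 4 = 8
N_2 = 4 + 8 = 12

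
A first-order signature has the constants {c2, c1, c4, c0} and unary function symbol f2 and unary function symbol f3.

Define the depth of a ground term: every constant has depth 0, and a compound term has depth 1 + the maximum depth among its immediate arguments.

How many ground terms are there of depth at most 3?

Let N_k count ground terms of depth at most k. Each non-constant term of depth ≤ k is some function symbol applied to depth-≤(k−1) arguments, giving N_k = 4 + N_{k-1} + N_{k-1}.
N_0 = 4
N_1 = 4 + 4 + 4 = 12
N_2 = 4 + 12 + 12 = 28
N_3 = 4 + 28 + 28 = 60

60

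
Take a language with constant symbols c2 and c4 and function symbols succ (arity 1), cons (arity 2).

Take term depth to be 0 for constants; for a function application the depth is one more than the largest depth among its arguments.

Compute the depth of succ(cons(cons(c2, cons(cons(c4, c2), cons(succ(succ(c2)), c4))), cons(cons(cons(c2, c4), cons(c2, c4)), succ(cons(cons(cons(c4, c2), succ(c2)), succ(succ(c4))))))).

7

depth(cons(c4, c2)) = 1 + max(0, 0) = 1
depth(succ(c2)) = 1 + depth(c2) = 1 + 0 = 1
depth(succ(succ(c2))) = 1 + depth(succ(c2)) = 1 + 1 = 2
depth(cons(succ(succ(c2)), c4)) = 1 + max(2, 0) = 3
depth(cons(cons(c4, c2), cons(succ(succ(c2)), c4))) = 1 + max(1, 3) = 4
depth(cons(c2, cons(cons(c4, c2), cons(succ(succ(c2)), c4)))) = 1 + max(0, 4) = 5
depth(cons(c2, c4)) = 1 + max(0, 0) = 1
depth(cons(cons(c2, c4), cons(c2, c4))) = 1 + max(1, 1) = 2
depth(cons(cons(c4, c2), succ(c2))) = 1 + max(1, 1) = 2
depth(succ(c4)) = 1 + depth(c4) = 1 + 0 = 1
depth(succ(succ(c4))) = 1 + depth(succ(c4)) = 1 + 1 = 2
depth(cons(cons(cons(c4, c2), succ(c2)), succ(succ(c4)))) = 1 + max(2, 2) = 3
depth(succ(cons(cons(cons(c4, c2), succ(c2)), succ(succ(c4))))) = 1 + depth(cons(cons(cons(c4, c2), succ(c2)), succ(succ(c4)))) = 1 + 3 = 4
depth(cons(cons(cons(c2, c4), cons(c2, c4)), succ(cons(cons(cons(c4, c2), succ(c2)), succ(succ(c4)))))) = 1 + max(2, 4) = 5
depth(cons(cons(c2, cons(cons(c4, c2), cons(succ(succ(c2)), c4))), cons(cons(cons(c2, c4), cons(c2, c4)), succ(cons(cons(cons(c4, c2), succ(c2)), succ(succ(c4))))))) = 1 + max(5, 5) = 6
depth(succ(cons(cons(c2, cons(cons(c4, c2), cons(succ(succ(c2)), c4))), cons(cons(cons(c2, c4), cons(c2, c4)), succ(cons(cons(cons(c4, c2), succ(c2)), succ(succ(c4)))))))) = 1 + depth(cons(cons(c2, cons(cons(c4, c2), cons(succ(succ(c2)), c4))), cons(cons(cons(c2, c4), cons(c2, c4)), succ(cons(cons(cons(c4, c2), succ(c2)), succ(succ(c4))))))) = 1 + 6 = 7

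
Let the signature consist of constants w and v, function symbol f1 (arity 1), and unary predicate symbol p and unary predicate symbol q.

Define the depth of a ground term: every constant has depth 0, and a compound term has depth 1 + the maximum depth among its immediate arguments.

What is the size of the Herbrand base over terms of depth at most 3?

16

First count ground terms of depth ≤ 3.
Let N_k count ground terms of depth at most k. Each non-constant term of depth ≤ k is some function symbol applied to depth-≤(k−1) arguments, giving N_k = 2 + N_{k-1}.
N_0 = 2
N_1 = 2 + 2 = 4
N_2 = 2 + 4 = 6
N_3 = 2 + 6 = 8
Explicitly: w, v, f1(w), f1(v), f1(f1(w)), f1(f1(v)), f1(f1(f1(w))), f1(f1(f1(v))).
So |H| = 8.
A ground atom is a predicate applied to a tuple of terms from H, so the count is the sum over predicates of |H|^arity:
  p: 8;  q: 8
Total ground atoms: 8 + 8 = 16.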